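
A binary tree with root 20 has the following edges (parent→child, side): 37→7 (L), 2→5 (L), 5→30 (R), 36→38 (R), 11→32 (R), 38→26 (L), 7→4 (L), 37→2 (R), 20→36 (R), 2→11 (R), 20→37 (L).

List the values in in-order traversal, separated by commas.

4, 7, 37, 5, 30, 2, 11, 32, 20, 36, 26, 38

In-order visits the left subtree, then the node, then the right subtree.
At 20: go left to 37.
  At 37: go left to 7.
    At 7: go left to 4.
      4 is a leaf — visit 4.
    Visit 7.
    At 7: no right child.
  Visit 37.
  At 37: go right to 2.
    At 2: go left to 5.
      At 5: no left child.
      Visit 5.
      At 5: go right to 30.
        30 is a leaf — visit 30.
    Visit 2.
    At 2: go right to 11.
      At 11: no left child.
      Visit 11.
      At 11: go right to 32.
        32 is a leaf — visit 32.
Visit 20.
At 20: go right to 36.
  At 36: no left child.
  Visit 36.
  At 36: go right to 38.
    At 38: go left to 26.
      26 is a leaf — visit 26.
    Visit 38.
    At 38: no right child.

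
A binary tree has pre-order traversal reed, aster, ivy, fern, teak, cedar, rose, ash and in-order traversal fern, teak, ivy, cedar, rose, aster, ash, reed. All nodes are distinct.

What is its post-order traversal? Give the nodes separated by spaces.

teak fern rose cedar ivy ash aster reed

The first element of pre-order is the root; it splits in-order into left and right subtrees.
Root reed: left subtree has 7 nodes {fern, teak, ivy, cedar, rose, aster, ash}, right has 0 { }.
  Root aster: left subtree has 5 nodes {fern, teak, ivy, cedar, rose}, right has 1 {ash}.
    Root ivy: left subtree has 2 nodes {fern, teak}, right has 2 {cedar, rose}.
      Root fern: left subtree has 0 nodes { }, right has 1 {teak}.
      Root cedar: left subtree has 0 nodes { }, right has 1 {rose}.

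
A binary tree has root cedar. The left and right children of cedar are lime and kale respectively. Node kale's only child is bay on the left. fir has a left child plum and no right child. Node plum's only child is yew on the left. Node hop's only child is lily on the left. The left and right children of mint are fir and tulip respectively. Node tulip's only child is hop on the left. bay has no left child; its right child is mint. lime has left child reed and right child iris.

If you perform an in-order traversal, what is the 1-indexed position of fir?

In-order visits the left subtree, then the node, then the right subtree.
At cedar: go left to lime.
  At lime: go left to reed.
    reed is a leaf — visit reed.
  Visit lime.
  At lime: go right to iris.
    iris is a leaf — visit iris.
Visit cedar.
At cedar: go right to kale.
  At kale: go left to bay.
    At bay: no left child.
    Visit bay.
    At bay: go right to mint.
      At mint: go left to fir.
        At fir: go left to plum.
          At plum: go left to yew.
            yew is a leaf — visit yew.
          Visit plum.
          At plum: no right child.
        Visit fir.
        At fir: no right child.
      Visit mint.
      At mint: go right to tulip.
        At tulip: go left to hop.
          At hop: go left to lily.
            lily is a leaf — visit lily.
          Visit hop.
          At hop: no right child.
        Visit tulip.
        At tulip: no right child.
  Visit kale.
  At kale: no right child.
Full in-order sequence: reed, lime, iris, cedar, bay, yew, plum, fir, mint, lily, hop, tulip, kale.

8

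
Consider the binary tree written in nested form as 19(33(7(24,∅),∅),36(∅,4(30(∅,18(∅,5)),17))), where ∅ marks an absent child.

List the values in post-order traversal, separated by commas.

24, 7, 33, 5, 18, 30, 17, 4, 36, 19

Post-order visits the left subtree, then the right subtree, then the node.
At 19: go left to 33.
  At 33: go left to 7.
    At 7: go left to 24.
      24 is a leaf — visit 24.
    At 7: no right child.
    Visit 7.
  At 33: no right child.
  Visit 33.
At 19: go right to 36.
  At 36: no left child.
  At 36: go right to 4.
    At 4: go left to 30.
      At 30: no left child.
      At 30: go right to 18.
        At 18: no left child.
        At 18: go right to 5.
          5 is a leaf — visit 5.
        Visit 18.
      Visit 30.
    At 4: go right to 17.
      17 is a leaf — visit 17.
    Visit 4.
  Visit 36.
Visit 19.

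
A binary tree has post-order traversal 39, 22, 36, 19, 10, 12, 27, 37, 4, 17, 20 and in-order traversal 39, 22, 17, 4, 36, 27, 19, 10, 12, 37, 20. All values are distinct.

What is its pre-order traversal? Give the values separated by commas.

The last element of post-order is the root; it splits in-order into left and right subtrees.
Root 20: left subtree has 10 nodes {39, 22, 17, 4, 36, 27, 19, 10, 12, 37}, right has 0 { }.
  Root 17: left subtree has 2 nodes {39, 22}, right has 7 {4, 36, 27, 19, 10, 12, 37}.
    Root 22: left subtree has 1 node {39}, right has 0 { }.
    Root 4: left subtree has 0 nodes { }, right has 6 {36, 27, 19, 10, 12, 37}.
      Root 37: left subtree has 5 nodes {36, 27, 19, 10, 12}, right has 0 { }.
        Root 27: left subtree has 1 node {36}, right has 3 {19, 10, 12}.
          Root 12: left subtree has 2 nodes {19, 10}, right has 0 { }.
            Root 10: left subtree has 1 node {19}, right has 0 { }.

20, 17, 22, 39, 4, 37, 27, 36, 12, 10, 19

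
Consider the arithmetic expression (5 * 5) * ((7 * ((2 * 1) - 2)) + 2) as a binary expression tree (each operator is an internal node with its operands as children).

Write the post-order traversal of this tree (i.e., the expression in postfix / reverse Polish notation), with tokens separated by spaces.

Post-order on an expression tree gives postfix notation: for each operator, emit left operand, right operand, then the operator.

5 5 * 7 2 1 * 2 - * 2 + *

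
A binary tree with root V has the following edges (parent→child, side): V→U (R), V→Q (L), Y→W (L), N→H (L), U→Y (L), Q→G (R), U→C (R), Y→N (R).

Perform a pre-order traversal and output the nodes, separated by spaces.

Pre-order visits the node, then its left subtree, then its right subtree.
Visit V.
At V: go left to Q.
  Visit Q.
  At Q: no left child.
  At Q: go right to G.
    G is a leaf — visit G.
At V: go right to U.
  Visit U.
  At U: go left to Y.
    Visit Y.
    At Y: go left to W.
      W is a leaf — visit W.
    At Y: go right to N.
      Visit N.
      At N: go left to H.
        H is a leaf — visit H.
      At N: no right child.
  At U: go right to C.
    C is a leaf — visit C.

V Q G U Y W N H C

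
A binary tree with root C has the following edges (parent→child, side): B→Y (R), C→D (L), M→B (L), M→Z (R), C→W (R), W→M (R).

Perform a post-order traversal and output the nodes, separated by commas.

Post-order visits the left subtree, then the right subtree, then the node.
At C: go left to D.
  D is a leaf — visit D.
At C: go right to W.
  At W: no left child.
  At W: go right to M.
    At M: go left to B.
      At B: no left child.
      At B: go right to Y.
        Y is a leaf — visit Y.
      Visit B.
    At M: go right to Z.
      Z is a leaf — visit Z.
    Visit M.
  Visit W.
Visit C.

D, Y, B, Z, M, W, C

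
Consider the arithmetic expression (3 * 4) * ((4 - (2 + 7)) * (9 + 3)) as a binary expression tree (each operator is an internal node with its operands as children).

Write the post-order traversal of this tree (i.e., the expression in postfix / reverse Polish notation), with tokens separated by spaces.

Post-order on an expression tree gives postfix notation: for each operator, emit left operand, right operand, then the operator.

3 4 * 4 2 7 + - 9 3 + * *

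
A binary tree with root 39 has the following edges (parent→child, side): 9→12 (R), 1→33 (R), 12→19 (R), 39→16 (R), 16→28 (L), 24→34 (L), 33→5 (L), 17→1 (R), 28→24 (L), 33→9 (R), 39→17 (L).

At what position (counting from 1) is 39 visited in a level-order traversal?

1

Level-order visits nodes level by level from the root, left to right within each level.
Level 0: 39
Level 1: 17, 16
Level 2: 1, 28
Level 3: 33, 24
Level 4: 5, 9, 34
Level 5: 12
Level 6: 19
Full level-order sequence: 39, 17, 16, 1, 28, 33, 24, 5, 9, 34, 12, 19.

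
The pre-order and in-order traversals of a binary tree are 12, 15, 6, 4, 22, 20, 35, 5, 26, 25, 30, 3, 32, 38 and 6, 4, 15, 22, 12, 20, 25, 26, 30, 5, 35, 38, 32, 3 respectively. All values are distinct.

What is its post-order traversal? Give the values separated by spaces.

4 6 22 15 25 30 26 5 38 32 3 35 20 12

The first element of pre-order is the root; it splits in-order into left and right subtrees.
Root 12: left subtree has 4 nodes {6, 4, 15, 22}, right has 9 {20, 25, 26, 30, 5, 35, 38, 32, 3}.
  Root 15: left subtree has 2 nodes {6, 4}, right has 1 {22}.
    Root 6: left subtree has 0 nodes { }, right has 1 {4}.
  Root 20: left subtree has 0 nodes { }, right has 8 {25, 26, 30, 5, 35, 38, 32, 3}.
    Root 35: left subtree has 4 nodes {25, 26, 30, 5}, right has 3 {38, 32, 3}.
      Root 5: left subtree has 3 nodes {25, 26, 30}, right has 0 { }.
        Root 26: left subtree has 1 node {25}, right has 1 {30}.
      Root 3: left subtree has 2 nodes {38, 32}, right has 0 { }.
        Root 32: left subtree has 1 node {38}, right has 0 { }.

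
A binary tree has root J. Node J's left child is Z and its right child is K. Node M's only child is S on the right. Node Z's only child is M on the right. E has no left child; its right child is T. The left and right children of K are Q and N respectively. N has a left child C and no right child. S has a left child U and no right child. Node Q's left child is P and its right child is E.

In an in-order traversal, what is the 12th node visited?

N

In-order visits the left subtree, then the node, then the right subtree.
At J: go left to Z.
  At Z: no left child.
  Visit Z.
  At Z: go right to M.
    At M: no left child.
    Visit M.
    At M: go right to S.
      At S: go left to U.
        U is a leaf — visit U.
      Visit S.
      At S: no right child.
Visit J.
At J: go right to K.
  At K: go left to Q.
    At Q: go left to P.
      P is a leaf — visit P.
    Visit Q.
    At Q: go right to E.
      At E: no left child.
      Visit E.
      At E: go right to T.
        T is a leaf — visit T.
  Visit K.
  At K: go right to N.
    At N: go left to C.
      C is a leaf — visit C.
    Visit N.
    At N: no right child.
Full in-order sequence: Z, M, U, S, J, P, Q, E, T, K, C, N.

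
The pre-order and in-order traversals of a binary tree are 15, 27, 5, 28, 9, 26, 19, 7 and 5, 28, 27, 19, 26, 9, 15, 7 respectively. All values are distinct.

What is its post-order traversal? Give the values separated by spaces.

28 5 19 26 9 27 7 15

The first element of pre-order is the root; it splits in-order into left and right subtrees.
Root 15: left subtree has 6 nodes {5, 28, 27, 19, 26, 9}, right has 1 {7}.
  Root 27: left subtree has 2 nodes {5, 28}, right has 3 {19, 26, 9}.
    Root 5: left subtree has 0 nodes { }, right has 1 {28}.
    Root 9: left subtree has 2 nodes {19, 26}, right has 0 { }.
      Root 26: left subtree has 1 node {19}, right has 0 { }.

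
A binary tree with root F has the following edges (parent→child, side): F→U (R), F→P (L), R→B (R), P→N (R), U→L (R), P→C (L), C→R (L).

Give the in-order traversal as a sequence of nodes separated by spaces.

In-order visits the left subtree, then the node, then the right subtree.
At F: go left to P.
  At P: go left to C.
    At C: go left to R.
      At R: no left child.
      Visit R.
      At R: go right to B.
        B is a leaf — visit B.
    Visit C.
    At C: no right child.
  Visit P.
  At P: go right to N.
    N is a leaf — visit N.
Visit F.
At F: go right to U.
  At U: no left child.
  Visit U.
  At U: go right to L.
    L is a leaf — visit L.

R B C P N F U L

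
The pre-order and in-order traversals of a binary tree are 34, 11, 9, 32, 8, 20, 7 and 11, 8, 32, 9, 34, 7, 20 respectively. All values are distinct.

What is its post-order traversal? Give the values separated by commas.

8, 32, 9, 11, 7, 20, 34

The first element of pre-order is the root; it splits in-order into left and right subtrees.
Root 34: left subtree has 4 nodes {11, 8, 32, 9}, right has 2 {7, 20}.
  Root 11: left subtree has 0 nodes { }, right has 3 {8, 32, 9}.
    Root 9: left subtree has 2 nodes {8, 32}, right has 0 { }.
      Root 32: left subtree has 1 node {8}, right has 0 { }.
  Root 20: left subtree has 1 node {7}, right has 0 { }.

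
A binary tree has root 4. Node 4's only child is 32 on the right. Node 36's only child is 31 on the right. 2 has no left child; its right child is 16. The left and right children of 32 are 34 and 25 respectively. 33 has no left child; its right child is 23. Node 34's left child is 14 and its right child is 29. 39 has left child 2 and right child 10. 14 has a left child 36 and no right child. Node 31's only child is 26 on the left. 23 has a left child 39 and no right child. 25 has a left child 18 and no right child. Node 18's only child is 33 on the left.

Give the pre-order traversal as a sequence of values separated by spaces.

4 32 34 14 36 31 26 29 25 18 33 23 39 2 16 10

Pre-order visits the node, then its left subtree, then its right subtree.
Visit 4.
At 4: no left child.
At 4: go right to 32.
  Visit 32.
  At 32: go left to 34.
    Visit 34.
    At 34: go left to 14.
      Visit 14.
      At 14: go left to 36.
        Visit 36.
        At 36: no left child.
        At 36: go right to 31.
          Visit 31.
          At 31: go left to 26.
            26 is a leaf — visit 26.
          At 31: no right child.
      At 14: no right child.
    At 34: go right to 29.
      29 is a leaf — visit 29.
  At 32: go right to 25.
    Visit 25.
    At 25: go left to 18.
      Visit 18.
      At 18: go left to 33.
        Visit 33.
        At 33: no left child.
        At 33: go right to 23.
          Visit 23.
          At 23: go left to 39.
            Visit 39.
            At 39: go left to 2.
              Visit 2.
              At 2: no left child.
              At 2: go right to 16.
                16 is a leaf — visit 16.
            At 39: go right to 10.
              10 is a leaf — visit 10.
          At 23: no right child.
      At 18: no right child.
    At 25: no right child.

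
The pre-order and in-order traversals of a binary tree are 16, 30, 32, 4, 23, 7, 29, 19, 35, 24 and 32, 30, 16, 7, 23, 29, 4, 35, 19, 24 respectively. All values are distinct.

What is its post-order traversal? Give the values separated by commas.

The first element of pre-order is the root; it splits in-order into left and right subtrees.
Root 16: left subtree has 2 nodes {32, 30}, right has 7 {7, 23, 29, 4, 35, 19, 24}.
  Root 30: left subtree has 1 node {32}, right has 0 { }.
  Root 4: left subtree has 3 nodes {7, 23, 29}, right has 3 {35, 19, 24}.
    Root 23: left subtree has 1 node {7}, right has 1 {29}.
    Root 19: left subtree has 1 node {35}, right has 1 {24}.

32, 30, 7, 29, 23, 35, 24, 19, 4, 16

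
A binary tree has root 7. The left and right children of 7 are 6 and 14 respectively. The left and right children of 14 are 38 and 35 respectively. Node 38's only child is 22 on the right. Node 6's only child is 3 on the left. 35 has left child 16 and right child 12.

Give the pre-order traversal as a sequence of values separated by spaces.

Pre-order visits the node, then its left subtree, then its right subtree.
Visit 7.
At 7: go left to 6.
  Visit 6.
  At 6: go left to 3.
    3 is a leaf — visit 3.
  At 6: no right child.
At 7: go right to 14.
  Visit 14.
  At 14: go left to 38.
    Visit 38.
    At 38: no left child.
    At 38: go right to 22.
      22 is a leaf — visit 22.
  At 14: go right to 35.
    Visit 35.
    At 35: go left to 16.
      16 is a leaf — visit 16.
    At 35: go right to 12.
      12 is a leaf — visit 12.

7 6 3 14 38 22 35 16 12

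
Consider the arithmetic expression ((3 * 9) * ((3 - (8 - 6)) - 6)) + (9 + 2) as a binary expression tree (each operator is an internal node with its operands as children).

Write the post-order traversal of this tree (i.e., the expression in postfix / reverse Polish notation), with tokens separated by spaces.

Post-order on an expression tree gives postfix notation: for each operator, emit left operand, right operand, then the operator.

3 9 * 3 8 6 - - 6 - * 9 2 + +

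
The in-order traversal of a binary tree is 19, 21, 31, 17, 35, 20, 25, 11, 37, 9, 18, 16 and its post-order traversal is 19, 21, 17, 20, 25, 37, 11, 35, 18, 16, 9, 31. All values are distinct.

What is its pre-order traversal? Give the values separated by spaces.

31 21 19 9 35 17 11 25 20 37 16 18

The last element of post-order is the root; it splits in-order into left and right subtrees.
Root 31: left subtree has 2 nodes {19, 21}, right has 9 {17, 35, 20, 25, 11, 37, 9, 18, 16}.
  Root 21: left subtree has 1 node {19}, right has 0 { }.
  Root 9: left subtree has 6 nodes {17, 35, 20, 25, 11, 37}, right has 2 {18, 16}.
    Root 35: left subtree has 1 node {17}, right has 4 {20, 25, 11, 37}.
      Root 11: left subtree has 2 nodes {20, 25}, right has 1 {37}.
        Root 25: left subtree has 1 node {20}, right has 0 { }.
    Root 16: left subtree has 1 node {18}, right has 0 { }.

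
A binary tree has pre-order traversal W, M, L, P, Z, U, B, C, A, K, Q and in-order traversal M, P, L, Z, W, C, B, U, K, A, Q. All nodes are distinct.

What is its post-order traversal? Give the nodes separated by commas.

The first element of pre-order is the root; it splits in-order into left and right subtrees.
Root W: left subtree has 4 nodes {M, P, L, Z}, right has 6 {C, B, U, K, A, Q}.
  Root M: left subtree has 0 nodes { }, right has 3 {P, L, Z}.
    Root L: left subtree has 1 node {P}, right has 1 {Z}.
  Root U: left subtree has 2 nodes {C, B}, right has 3 {K, A, Q}.
    Root B: left subtree has 1 node {C}, right has 0 { }.
    Root A: left subtree has 1 node {K}, right has 1 {Q}.

P, Z, L, M, C, B, K, Q, A, U, W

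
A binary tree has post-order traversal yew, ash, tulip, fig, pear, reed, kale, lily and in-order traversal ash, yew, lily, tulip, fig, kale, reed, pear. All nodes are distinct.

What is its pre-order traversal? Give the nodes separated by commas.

The last element of post-order is the root; it splits in-order into left and right subtrees.
Root lily: left subtree has 2 nodes {ash, yew}, right has 5 {tulip, fig, kale, reed, pear}.
  Root ash: left subtree has 0 nodes { }, right has 1 {yew}.
  Root kale: left subtree has 2 nodes {tulip, fig}, right has 2 {reed, pear}.
    Root fig: left subtree has 1 node {tulip}, right has 0 { }.
    Root reed: left subtree has 0 nodes { }, right has 1 {pear}.

lily, ash, yew, kale, fig, tulip, reed, pear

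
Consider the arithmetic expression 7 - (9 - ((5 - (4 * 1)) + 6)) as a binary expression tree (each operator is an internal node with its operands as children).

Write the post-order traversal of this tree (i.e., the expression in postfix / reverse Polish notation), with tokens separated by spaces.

Post-order on an expression tree gives postfix notation: for each operator, emit left operand, right operand, then the operator.

7 9 5 4 1 * - 6 + - -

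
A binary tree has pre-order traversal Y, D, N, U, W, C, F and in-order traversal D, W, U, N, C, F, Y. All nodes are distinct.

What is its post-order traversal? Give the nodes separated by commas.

W, U, F, C, N, D, Y

The first element of pre-order is the root; it splits in-order into left and right subtrees.
Root Y: left subtree has 6 nodes {D, W, U, N, C, F}, right has 0 { }.
  Root D: left subtree has 0 nodes { }, right has 5 {W, U, N, C, F}.
    Root N: left subtree has 2 nodes {W, U}, right has 2 {C, F}.
      Root U: left subtree has 1 node {W}, right has 0 { }.
      Root C: left subtree has 0 nodes { }, right has 1 {F}.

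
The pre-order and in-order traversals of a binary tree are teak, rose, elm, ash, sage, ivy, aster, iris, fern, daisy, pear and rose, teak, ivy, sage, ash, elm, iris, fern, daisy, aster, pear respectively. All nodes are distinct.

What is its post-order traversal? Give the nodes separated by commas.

rose, ivy, sage, ash, daisy, fern, iris, pear, aster, elm, teak

The first element of pre-order is the root; it splits in-order into left and right subtrees.
Root teak: left subtree has 1 node {rose}, right has 9 {ivy, sage, ash, elm, iris, fern, daisy, aster, pear}.
  Root elm: left subtree has 3 nodes {ivy, sage, ash}, right has 5 {iris, fern, daisy, aster, pear}.
    Root ash: left subtree has 2 nodes {ivy, sage}, right has 0 { }.
      Root sage: left subtree has 1 node {ivy}, right has 0 { }.
    Root aster: left subtree has 3 nodes {iris, fern, daisy}, right has 1 {pear}.
      Root iris: left subtree has 0 nodes { }, right has 2 {fern, daisy}.
        Root fern: left subtree has 0 nodes { }, right has 1 {daisy}.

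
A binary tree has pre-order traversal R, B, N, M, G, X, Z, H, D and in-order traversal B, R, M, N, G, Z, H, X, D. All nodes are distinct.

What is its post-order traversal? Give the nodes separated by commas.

The first element of pre-order is the root; it splits in-order into left and right subtrees.
Root R: left subtree has 1 node {B}, right has 7 {M, N, G, Z, H, X, D}.
  Root N: left subtree has 1 node {M}, right has 5 {G, Z, H, X, D}.
    Root G: left subtree has 0 nodes { }, right has 4 {Z, H, X, D}.
      Root X: left subtree has 2 nodes {Z, H}, right has 1 {D}.
        Root Z: left subtree has 0 nodes { }, right has 1 {H}.

B, M, H, Z, D, X, G, N, R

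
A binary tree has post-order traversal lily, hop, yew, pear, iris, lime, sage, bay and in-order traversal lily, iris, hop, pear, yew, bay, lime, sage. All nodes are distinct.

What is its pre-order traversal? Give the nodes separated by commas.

The last element of post-order is the root; it splits in-order into left and right subtrees.
Root bay: left subtree has 5 nodes {lily, iris, hop, pear, yew}, right has 2 {lime, sage}.
  Root iris: left subtree has 1 node {lily}, right has 3 {hop, pear, yew}.
    Root pear: left subtree has 1 node {hop}, right has 1 {yew}.
  Root sage: left subtree has 1 node {lime}, right has 0 { }.

bay, iris, lily, pear, hop, yew, sage, lime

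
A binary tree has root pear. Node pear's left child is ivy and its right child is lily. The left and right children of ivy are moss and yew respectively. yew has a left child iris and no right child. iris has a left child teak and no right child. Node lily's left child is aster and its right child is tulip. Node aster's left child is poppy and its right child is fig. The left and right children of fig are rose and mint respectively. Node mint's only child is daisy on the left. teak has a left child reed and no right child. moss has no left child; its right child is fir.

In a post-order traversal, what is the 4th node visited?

Post-order visits the left subtree, then the right subtree, then the node.
At pear: go left to ivy.
  At ivy: go left to moss.
    At moss: no left child.
    At moss: go right to fir.
      fir is a leaf — visit fir.
    Visit moss.
  At ivy: go right to yew.
    At yew: go left to iris.
      At iris: go left to teak.
        At teak: go left to reed.
          reed is a leaf — visit reed.
        At teak: no right child.
        Visit teak.
      At iris: no right child.
      Visit iris.
    At yew: no right child.
    Visit yew.
  Visit ivy.
At pear: go right to lily.
  At lily: go left to aster.
    At aster: go left to poppy.
      poppy is a leaf — visit poppy.
    At aster: go right to fig.
      At fig: go left to rose.
        rose is a leaf — visit rose.
      At fig: go right to mint.
        At mint: go left to daisy.
          daisy is a leaf — visit daisy.
        At mint: no right child.
        Visit mint.
      Visit fig.
    Visit aster.
  At lily: go right to tulip.
    tulip is a leaf — visit tulip.
  Visit lily.
Visit pear.
Full post-order sequence: fir, moss, reed, teak, iris, yew, ivy, poppy, rose, daisy, mint, fig, aster, tulip, lily, pear.

teak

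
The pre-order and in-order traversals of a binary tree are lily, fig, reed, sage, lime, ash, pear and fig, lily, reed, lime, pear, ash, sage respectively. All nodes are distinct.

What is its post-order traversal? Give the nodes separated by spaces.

fig pear ash lime sage reed lily

The first element of pre-order is the root; it splits in-order into left and right subtrees.
Root lily: left subtree has 1 node {fig}, right has 5 {reed, lime, pear, ash, sage}.
  Root reed: left subtree has 0 nodes { }, right has 4 {lime, pear, ash, sage}.
    Root sage: left subtree has 3 nodes {lime, pear, ash}, right has 0 { }.
      Root lime: left subtree has 0 nodes { }, right has 2 {pear, ash}.
        Root ash: left subtree has 1 node {pear}, right has 0 { }.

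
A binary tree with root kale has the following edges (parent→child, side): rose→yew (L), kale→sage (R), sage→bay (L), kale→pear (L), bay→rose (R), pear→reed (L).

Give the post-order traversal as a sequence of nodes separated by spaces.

Post-order visits the left subtree, then the right subtree, then the node.
At kale: go left to pear.
  At pear: go left to reed.
    reed is a leaf — visit reed.
  At pear: no right child.
  Visit pear.
At kale: go right to sage.
  At sage: go left to bay.
    At bay: no left child.
    At bay: go right to rose.
      At rose: go left to yew.
        yew is a leaf — visit yew.
      At rose: no right child.
      Visit rose.
    Visit bay.
  At sage: no right child.
  Visit sage.
Visit kale.

reed pear yew rose bay sage kale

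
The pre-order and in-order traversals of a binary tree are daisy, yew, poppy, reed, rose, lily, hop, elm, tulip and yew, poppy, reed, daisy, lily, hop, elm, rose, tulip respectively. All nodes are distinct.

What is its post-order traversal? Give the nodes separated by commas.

reed, poppy, yew, elm, hop, lily, tulip, rose, daisy

The first element of pre-order is the root; it splits in-order into left and right subtrees.
Root daisy: left subtree has 3 nodes {yew, poppy, reed}, right has 5 {lily, hop, elm, rose, tulip}.
  Root yew: left subtree has 0 nodes { }, right has 2 {poppy, reed}.
    Root poppy: left subtree has 0 nodes { }, right has 1 {reed}.
  Root rose: left subtree has 3 nodes {lily, hop, elm}, right has 1 {tulip}.
    Root lily: left subtree has 0 nodes { }, right has 2 {hop, elm}.
      Root hop: left subtree has 0 nodes { }, right has 1 {elm}.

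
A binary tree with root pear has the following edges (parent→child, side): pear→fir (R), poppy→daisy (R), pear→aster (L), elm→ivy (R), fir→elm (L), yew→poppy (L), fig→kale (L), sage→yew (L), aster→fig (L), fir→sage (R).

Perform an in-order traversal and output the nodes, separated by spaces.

In-order visits the left subtree, then the node, then the right subtree.
At pear: go left to aster.
  At aster: go left to fig.
    At fig: go left to kale.
      kale is a leaf — visit kale.
    Visit fig.
    At fig: no right child.
  Visit aster.
  At aster: no right child.
Visit pear.
At pear: go right to fir.
  At fir: go left to elm.
    At elm: no left child.
    Visit elm.
    At elm: go right to ivy.
      ivy is a leaf — visit ivy.
  Visit fir.
  At fir: go right to sage.
    At sage: go left to yew.
      At yew: go left to poppy.
        At poppy: no left child.
        Visit poppy.
        At poppy: go right to daisy.
          daisy is a leaf — visit daisy.
      Visit yew.
      At yew: no right child.
    Visit sage.
    At sage: no right child.

kale fig aster pear elm ivy fir poppy daisy yew sage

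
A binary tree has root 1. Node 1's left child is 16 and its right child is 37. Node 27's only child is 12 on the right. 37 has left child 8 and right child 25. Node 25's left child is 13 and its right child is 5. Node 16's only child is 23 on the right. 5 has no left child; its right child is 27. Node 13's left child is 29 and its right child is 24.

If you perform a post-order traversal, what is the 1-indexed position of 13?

6

Post-order visits the left subtree, then the right subtree, then the node.
At 1: go left to 16.
  At 16: no left child.
  At 16: go right to 23.
    23 is a leaf — visit 23.
  Visit 16.
At 1: go right to 37.
  At 37: go left to 8.
    8 is a leaf — visit 8.
  At 37: go right to 25.
    At 25: go left to 13.
      At 13: go left to 29.
        29 is a leaf — visit 29.
      At 13: go right to 24.
        24 is a leaf — visit 24.
      Visit 13.
    At 25: go right to 5.
      At 5: no left child.
      At 5: go right to 27.
        At 27: no left child.
        At 27: go right to 12.
          12 is a leaf — visit 12.
        Visit 27.
      Visit 5.
    Visit 25.
  Visit 37.
Visit 1.
Full post-order sequence: 23, 16, 8, 29, 24, 13, 12, 27, 5, 25, 37, 1.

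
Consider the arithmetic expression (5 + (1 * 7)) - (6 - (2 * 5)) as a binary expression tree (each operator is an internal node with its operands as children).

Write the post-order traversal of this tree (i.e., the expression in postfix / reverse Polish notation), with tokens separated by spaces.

Post-order on an expression tree gives postfix notation: for each operator, emit left operand, right operand, then the operator.

5 1 7 * + 6 2 5 * - -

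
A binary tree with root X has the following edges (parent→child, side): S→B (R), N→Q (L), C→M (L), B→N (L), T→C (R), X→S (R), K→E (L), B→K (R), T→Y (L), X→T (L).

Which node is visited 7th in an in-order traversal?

Q

In-order visits the left subtree, then the node, then the right subtree.
At X: go left to T.
  At T: go left to Y.
    Y is a leaf — visit Y.
  Visit T.
  At T: go right to C.
    At C: go left to M.
      M is a leaf — visit M.
    Visit C.
    At C: no right child.
Visit X.
At X: go right to S.
  At S: no left child.
  Visit S.
  At S: go right to B.
    At B: go left to N.
      At N: go left to Q.
        Q is a leaf — visit Q.
      Visit N.
      At N: no right child.
    Visit B.
    At B: go right to K.
      At K: go left to E.
        E is a leaf — visit E.
      Visit K.
      At K: no right child.
Full in-order sequence: Y, T, M, C, X, S, Q, N, B, E, K.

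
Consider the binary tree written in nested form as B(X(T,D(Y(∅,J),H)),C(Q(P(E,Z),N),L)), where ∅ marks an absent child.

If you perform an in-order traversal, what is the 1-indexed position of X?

2

In-order visits the left subtree, then the node, then the right subtree.
At B: go left to X.
  At X: go left to T.
    T is a leaf — visit T.
  Visit X.
  At X: go right to D.
    At D: go left to Y.
      At Y: no left child.
      Visit Y.
      At Y: go right to J.
        J is a leaf — visit J.
    Visit D.
    At D: go right to H.
      H is a leaf — visit H.
Visit B.
At B: go right to C.
  At C: go left to Q.
    At Q: go left to P.
      At P: go left to E.
        E is a leaf — visit E.
      Visit P.
      At P: go right to Z.
        Z is a leaf — visit Z.
    Visit Q.
    At Q: go right to N.
      N is a leaf — visit N.
  Visit C.
  At C: go right to L.
    L is a leaf — visit L.
Full in-order sequence: T, X, Y, J, D, H, B, E, P, Z, Q, N, C, L.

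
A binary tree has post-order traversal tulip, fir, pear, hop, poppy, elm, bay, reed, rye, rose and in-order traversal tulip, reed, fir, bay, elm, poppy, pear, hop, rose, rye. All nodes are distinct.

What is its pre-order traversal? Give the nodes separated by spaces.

The last element of post-order is the root; it splits in-order into left and right subtrees.
Root rose: left subtree has 8 nodes {tulip, reed, fir, bay, elm, poppy, pear, hop}, right has 1 {rye}.
  Root reed: left subtree has 1 node {tulip}, right has 6 {fir, bay, elm, poppy, pear, hop}.
    Root bay: left subtree has 1 node {fir}, right has 4 {elm, poppy, pear, hop}.
      Root elm: left subtree has 0 nodes { }, right has 3 {poppy, pear, hop}.
        Root poppy: left subtree has 0 nodes { }, right has 2 {pear, hop}.
          Root hop: left subtree has 1 node {pear}, right has 0 { }.

rose reed tulip bay fir elm poppy hop pear rye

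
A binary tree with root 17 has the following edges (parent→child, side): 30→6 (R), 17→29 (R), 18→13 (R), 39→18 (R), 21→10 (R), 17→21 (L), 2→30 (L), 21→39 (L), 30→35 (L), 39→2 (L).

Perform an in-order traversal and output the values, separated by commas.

In-order visits the left subtree, then the node, then the right subtree.
At 17: go left to 21.
  At 21: go left to 39.
    At 39: go left to 2.
      At 2: go left to 30.
        At 30: go left to 35.
          35 is a leaf — visit 35.
        Visit 30.
        At 30: go right to 6.
          6 is a leaf — visit 6.
      Visit 2.
      At 2: no right child.
    Visit 39.
    At 39: go right to 18.
      At 18: no left child.
      Visit 18.
      At 18: go right to 13.
        13 is a leaf — visit 13.
  Visit 21.
  At 21: go right to 10.
    10 is a leaf — visit 10.
Visit 17.
At 17: go right to 29.
  29 is a leaf — visit 29.

35, 30, 6, 2, 39, 18, 13, 21, 10, 17, 29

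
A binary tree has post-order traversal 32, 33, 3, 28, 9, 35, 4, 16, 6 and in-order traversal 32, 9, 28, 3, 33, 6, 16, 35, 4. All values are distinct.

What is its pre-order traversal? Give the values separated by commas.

6, 9, 32, 28, 3, 33, 16, 4, 35

The last element of post-order is the root; it splits in-order into left and right subtrees.
Root 6: left subtree has 5 nodes {32, 9, 28, 3, 33}, right has 3 {16, 35, 4}.
  Root 9: left subtree has 1 node {32}, right has 3 {28, 3, 33}.
    Root 28: left subtree has 0 nodes { }, right has 2 {3, 33}.
      Root 3: left subtree has 0 nodes { }, right has 1 {33}.
  Root 16: left subtree has 0 nodes { }, right has 2 {35, 4}.
    Root 4: left subtree has 1 node {35}, right has 0 { }.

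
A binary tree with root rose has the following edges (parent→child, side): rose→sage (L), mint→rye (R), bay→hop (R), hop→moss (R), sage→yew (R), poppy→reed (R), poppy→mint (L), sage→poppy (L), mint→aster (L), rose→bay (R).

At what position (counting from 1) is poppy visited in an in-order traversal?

In-order visits the left subtree, then the node, then the right subtree.
At rose: go left to sage.
  At sage: go left to poppy.
    At poppy: go left to mint.
      At mint: go left to aster.
        aster is a leaf — visit aster.
      Visit mint.
      At mint: go right to rye.
        rye is a leaf — visit rye.
    Visit poppy.
    At poppy: go right to reed.
      reed is a leaf — visit reed.
  Visit sage.
  At sage: go right to yew.
    yew is a leaf — visit yew.
Visit rose.
At rose: go right to bay.
  At bay: no left child.
  Visit bay.
  At bay: go right to hop.
    At hop: no left child.
    Visit hop.
    At hop: go right to moss.
      moss is a leaf — visit moss.
Full in-order sequence: aster, mint, rye, poppy, reed, sage, yew, rose, bay, hop, moss.

4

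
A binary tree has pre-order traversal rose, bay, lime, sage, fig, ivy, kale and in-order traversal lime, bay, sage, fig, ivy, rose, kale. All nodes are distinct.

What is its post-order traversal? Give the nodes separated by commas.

The first element of pre-order is the root; it splits in-order into left and right subtrees.
Root rose: left subtree has 5 nodes {lime, bay, sage, fig, ivy}, right has 1 {kale}.
  Root bay: left subtree has 1 node {lime}, right has 3 {sage, fig, ivy}.
    Root sage: left subtree has 0 nodes { }, right has 2 {fig, ivy}.
      Root fig: left subtree has 0 nodes { }, right has 1 {ivy}.

lime, ivy, fig, sage, bay, kale, rose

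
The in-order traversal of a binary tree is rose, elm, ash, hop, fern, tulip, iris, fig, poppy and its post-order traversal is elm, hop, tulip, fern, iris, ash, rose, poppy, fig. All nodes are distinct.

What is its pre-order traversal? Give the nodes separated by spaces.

The last element of post-order is the root; it splits in-order into left and right subtrees.
Root fig: left subtree has 7 nodes {rose, elm, ash, hop, fern, tulip, iris}, right has 1 {poppy}.
  Root rose: left subtree has 0 nodes { }, right has 6 {elm, ash, hop, fern, tulip, iris}.
    Root ash: left subtree has 1 node {elm}, right has 4 {hop, fern, tulip, iris}.
      Root iris: left subtree has 3 nodes {hop, fern, tulip}, right has 0 { }.
        Root fern: left subtree has 1 node {hop}, right has 1 {tulip}.

fig rose ash elm iris fern hop tulip poppy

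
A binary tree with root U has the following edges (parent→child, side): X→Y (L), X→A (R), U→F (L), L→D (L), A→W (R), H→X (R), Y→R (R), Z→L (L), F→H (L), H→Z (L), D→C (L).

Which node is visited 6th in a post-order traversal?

Y

Post-order visits the left subtree, then the right subtree, then the node.
At U: go left to F.
  At F: go left to H.
    At H: go left to Z.
      At Z: go left to L.
        At L: go left to D.
          At D: go left to C.
            C is a leaf — visit C.
          At D: no right child.
          Visit D.
        At L: no right child.
        Visit L.
      At Z: no right child.
      Visit Z.
    At H: go right to X.
      At X: go left to Y.
        At Y: no left child.
        At Y: go right to R.
          R is a leaf — visit R.
        Visit Y.
      At X: go right to A.
        At A: no left child.
        At A: go right to W.
          W is a leaf — visit W.
        Visit A.
      Visit X.
    Visit H.
  At F: no right child.
  Visit F.
At U: no right child.
Visit U.
Full post-order sequence: C, D, L, Z, R, Y, W, A, X, H, F, U.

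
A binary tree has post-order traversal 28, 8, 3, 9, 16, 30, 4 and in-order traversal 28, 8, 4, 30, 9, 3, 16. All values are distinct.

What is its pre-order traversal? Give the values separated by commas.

4, 8, 28, 30, 16, 9, 3

The last element of post-order is the root; it splits in-order into left and right subtrees.
Root 4: left subtree has 2 nodes {28, 8}, right has 4 {30, 9, 3, 16}.
  Root 8: left subtree has 1 node {28}, right has 0 { }.
  Root 30: left subtree has 0 nodes { }, right has 3 {9, 3, 16}.
    Root 16: left subtree has 2 nodes {9, 3}, right has 0 { }.
      Root 9: left subtree has 0 nodes { }, right has 1 {3}.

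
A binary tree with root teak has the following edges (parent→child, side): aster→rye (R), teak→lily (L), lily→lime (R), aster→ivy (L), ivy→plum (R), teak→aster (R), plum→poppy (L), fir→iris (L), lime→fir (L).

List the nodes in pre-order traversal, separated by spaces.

teak lily lime fir iris aster ivy plum poppy rye

Pre-order visits the node, then its left subtree, then its right subtree.
Visit teak.
At teak: go left to lily.
  Visit lily.
  At lily: no left child.
  At lily: go right to lime.
    Visit lime.
    At lime: go left to fir.
      Visit fir.
      At fir: go left to iris.
        iris is a leaf — visit iris.
      At fir: no right child.
    At lime: no right child.
At teak: go right to aster.
  Visit aster.
  At aster: go left to ivy.
    Visit ivy.
    At ivy: no left child.
    At ivy: go right to plum.
      Visit plum.
      At plum: go left to poppy.
        poppy is a leaf — visit poppy.
      At plum: no right child.
  At aster: go right to rye.
    rye is a leaf — visit rye.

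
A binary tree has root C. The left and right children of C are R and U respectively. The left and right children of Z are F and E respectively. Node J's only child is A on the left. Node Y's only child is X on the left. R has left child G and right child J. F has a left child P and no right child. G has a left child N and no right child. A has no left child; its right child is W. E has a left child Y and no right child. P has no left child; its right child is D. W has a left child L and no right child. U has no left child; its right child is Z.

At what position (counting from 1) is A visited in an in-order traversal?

In-order visits the left subtree, then the node, then the right subtree.
At C: go left to R.
  At R: go left to G.
    At G: go left to N.
      N is a leaf — visit N.
    Visit G.
    At G: no right child.
  Visit R.
  At R: go right to J.
    At J: go left to A.
      At A: no left child.
      Visit A.
      At A: go right to W.
        At W: go left to L.
          L is a leaf — visit L.
        Visit W.
        At W: no right child.
    Visit J.
    At J: no right child.
Visit C.
At C: go right to U.
  At U: no left child.
  Visit U.
  At U: go right to Z.
    At Z: go left to F.
      At F: go left to P.
        At P: no left child.
        Visit P.
        At P: go right to D.
          D is a leaf — visit D.
      Visit F.
      At F: no right child.
    Visit Z.
    At Z: go right to E.
      At E: go left to Y.
        At Y: go left to X.
          X is a leaf — visit X.
        Visit Y.
        At Y: no right child.
      Visit E.
      At E: no right child.
Full in-order sequence: N, G, R, A, L, W, J, C, U, P, D, F, Z, X, Y, E.

4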